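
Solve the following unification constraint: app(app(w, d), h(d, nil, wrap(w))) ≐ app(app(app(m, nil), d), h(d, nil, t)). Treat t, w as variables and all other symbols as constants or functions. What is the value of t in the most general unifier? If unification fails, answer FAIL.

Decompose app/2: app(w, d) ≐ app(app(m, nil), d),  h(d, nil, wrap(w)) ≐ h(d, nil, t).
Decompose app/2: w ≐ app(m, nil),  d ≐ d.
Bind w := app(m, nil); substituting into the one remaining equation that mentions w gives: h(d, nil, wrap(app(m, nil))) ≐ h(d, nil, t).
Delete trivial equation d ≐ d.
Decompose h/3: d ≐ d,  nil ≐ nil,  wrap(app(m, nil)) ≐ t.
Delete trivial equation d ≐ d.
Delete trivial equation nil ≐ nil.
Bind t := wrap(app(m, nil)).
MGU = { w ↦ app(m, nil), t ↦ wrap(app(m, nil)) }, so t ↦ wrap(app(m, nil)).

wrap(app(m, nil))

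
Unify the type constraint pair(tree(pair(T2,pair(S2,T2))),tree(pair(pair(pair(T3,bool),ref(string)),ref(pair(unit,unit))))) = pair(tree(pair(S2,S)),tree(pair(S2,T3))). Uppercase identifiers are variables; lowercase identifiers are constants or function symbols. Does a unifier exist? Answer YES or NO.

Decompose pair/2: tree(pair(T2,pair(S2,T2))) = tree(pair(S2,S)),  tree(pair(pair(pair(T3,bool),ref(string)),ref(pair(unit,unit)))) = tree(pair(S2,T3)).
Decompose tree/1: pair(T2,pair(S2,T2)) = pair(S2,S).
Decompose pair/2: T2 = S2,  pair(S2,T2) = S.
Bind T2 := S2; substituting into the one remaining equation that mentions T2 gives: pair(S2,S2) = S.
Bind S := pair(S2,S2); no other remaining equation mentions S.
Decompose tree/1: pair(pair(pair(T3,bool),ref(string)),ref(pair(unit,unit))) = pair(S2,T3).
Decompose pair/2: pair(pair(T3,bool),ref(string)) = S2,  ref(pair(unit,unit)) = T3.
Bind S2 := pair(pair(T3,bool),ref(string)); no other remaining equation mentions S2. Substituting into the earlier bindings gives T2 := pair(pair(T3,bool),ref(string)), S := pair(pair(pair(T3,bool),ref(string)),pair(pair(T3,bool),ref(string))).
Bind T3 := ref(pair(unit,unit)). Substituting into the earlier bindings gives T2 := pair(pair(ref(pair(unit,unit)),bool),ref(string)), S := pair(pair(pair(ref(pair(unit,unit)),bool),ref(string)),pair(pair(ref(pair(unit,unit)),bool),ref(string))), S2 := pair(pair(ref(pair(unit,unit)),bool),ref(string)).
No equations remain and no clash or occurs-check failure arose, so a unifier exists.

YES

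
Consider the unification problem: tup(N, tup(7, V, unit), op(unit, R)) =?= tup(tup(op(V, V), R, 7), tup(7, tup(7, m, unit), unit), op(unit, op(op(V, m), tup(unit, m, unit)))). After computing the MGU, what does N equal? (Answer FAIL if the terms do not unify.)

Decompose tup/3: N =?= tup(op(V, V), R, 7),  tup(7, V, unit) =?= tup(7, tup(7, m, unit), unit),  op(unit, R) =?= op(unit, op(op(V, m), tup(unit, m, unit))).
Bind N := tup(op(V, V), R, 7); no other remaining equation mentions N.
Decompose tup/3: 7 =?= 7,  V =?= tup(7, m, unit),  unit =?= unit.
Delete trivial equation 7 =?= 7.
Bind V := tup(7, m, unit); substituting into the one remaining equation that mentions V gives: op(unit, R) =?= op(unit, op(op(tup(7, m, unit), m), tup(unit, m, unit))). Substituting into the earlier binding gives N := tup(op(tup(7, m, unit), tup(7, m, unit)), R, 7).
Delete trivial equation unit =?= unit.
Decompose op/2: unit =?= unit,  R =?= op(op(tup(7, m, unit), m), tup(unit, m, unit)).
Delete trivial equation unit =?= unit.
Bind R := op(op(tup(7, m, unit), m), tup(unit, m, unit)). Substituting into the earlier binding gives N := tup(op(tup(7, m, unit), tup(7, m, unit)), op(op(tup(7, m, unit), m), tup(unit, m, unit)), 7).
MGU = { N -> tup(op(tup(7, m, unit), tup(7, m, unit)), op(op(tup(7, m, unit), m), tup(unit, m, unit)), 7), V -> tup(7, m, unit), R -> op(op(tup(7, m, unit), m), tup(unit, m, unit)) }, so N -> tup(op(tup(7, m, unit), tup(7, m, unit)), op(op(tup(7, m, unit), m), tup(unit, m, unit)), 7).

tup(op(tup(7, m, unit), tup(7, m, unit)), op(op(tup(7, m, unit), m), tup(unit, m, unit)), 7)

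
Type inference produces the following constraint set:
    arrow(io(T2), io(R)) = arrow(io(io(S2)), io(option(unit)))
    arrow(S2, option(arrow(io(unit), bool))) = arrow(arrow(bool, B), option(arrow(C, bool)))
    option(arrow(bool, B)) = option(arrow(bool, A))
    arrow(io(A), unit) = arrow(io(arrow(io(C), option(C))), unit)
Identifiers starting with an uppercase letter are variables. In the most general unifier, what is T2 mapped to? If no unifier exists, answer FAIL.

io(arrow(bool, arrow(io(io(unit)), option(io(unit)))))

Decompose arrow/2: io(T2) = io(io(S2)),  io(R) = io(option(unit)).
Decompose io/1: T2 = io(S2).
Bind T2 := io(S2); no other remaining equation mentions T2.
Decompose io/1: R = option(unit).
Bind R := option(unit); no other remaining equation mentions R.
Decompose arrow/2: S2 = arrow(bool, B),  option(arrow(io(unit), bool)) = option(arrow(C, bool)).
Bind S2 := arrow(bool, B); no other remaining equation mentions S2. Substituting into the earlier binding gives T2 := io(arrow(bool, B)).
Decompose option/1: arrow(io(unit), bool) = arrow(C, bool).
Decompose arrow/2: io(unit) = C,  bool = bool.
Bind C := io(unit); substituting into the one remaining equation that mentions C gives: arrow(io(A), unit) = arrow(io(arrow(io(io(unit)), option(io(unit)))), unit).
Delete trivial equation bool = bool.
Decompose option/1: arrow(bool, B) = arrow(bool, A).
Decompose arrow/2: bool = bool,  B = A.
Delete trivial equation bool = bool.
Bind B := A; no other remaining equation mentions B. Substituting into the earlier bindings gives T2 := io(arrow(bool, A)), S2 := arrow(bool, A).
Decompose arrow/2: io(A) = io(arrow(io(io(unit)), option(io(unit)))),  unit = unit.
Decompose io/1: A = arrow(io(io(unit)), option(io(unit))).
Bind A := arrow(io(io(unit)), option(io(unit))); no other remaining equation mentions A. Substituting into the earlier bindings gives T2 := io(arrow(bool, arrow(io(io(unit)), option(io(unit))))), S2 := arrow(bool, arrow(io(io(unit)), option(io(unit)))), B := arrow(io(io(unit)), option(io(unit))).
Delete trivial equation unit = unit.
MGU = { T2 ↦ io(arrow(bool, arrow(io(io(unit)), option(io(unit))))), R ↦ option(unit), S2 ↦ arrow(bool, arrow(io(io(unit)), option(io(unit)))), C ↦ io(unit), B ↦ arrow(io(io(unit)), option(io(unit))), A ↦ arrow(io(io(unit)), option(io(unit))) }, so T2 ↦ io(arrow(bool, arrow(io(io(unit)), option(io(unit))))).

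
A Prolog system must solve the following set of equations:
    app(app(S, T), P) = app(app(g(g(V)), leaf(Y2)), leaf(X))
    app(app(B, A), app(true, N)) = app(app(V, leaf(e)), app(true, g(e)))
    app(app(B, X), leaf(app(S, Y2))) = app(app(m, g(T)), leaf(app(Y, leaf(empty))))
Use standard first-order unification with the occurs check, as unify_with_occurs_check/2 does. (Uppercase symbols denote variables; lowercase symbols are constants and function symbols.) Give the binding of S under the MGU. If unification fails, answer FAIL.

Decompose app/2: app(S, T) = app(g(g(V)), leaf(Y2)),  P = leaf(X).
Decompose app/2: S = g(g(V)),  T = leaf(Y2).
Bind S := g(g(V)); substituting into the one remaining equation that mentions S gives: app(app(B, X), leaf(app(g(g(V)), Y2))) = app(app(m, g(T)), leaf(app(Y, leaf(empty)))).
Bind T := leaf(Y2); substituting into the one remaining equation that mentions T gives: app(app(B, X), leaf(app(g(g(V)), Y2))) = app(app(m, g(leaf(Y2))), leaf(app(Y, leaf(empty)))).
Bind P := leaf(X); no other remaining equation mentions P.
Decompose app/2: app(B, A) = app(V, leaf(e)),  app(true, N) = app(true, g(e)).
Decompose app/2: B = V,  A = leaf(e).
Bind B := V; substituting into the one remaining equation that mentions B gives: app(app(V, X), leaf(app(g(g(V)), Y2))) = app(app(m, g(leaf(Y2))), leaf(app(Y, leaf(empty)))).
Bind A := leaf(e); no other remaining equation mentions A.
Decompose app/2: true = true,  N = g(e).
Delete trivial equation true = true.
Bind N := g(e); no other remaining equation mentions N.
Decompose app/2: app(V, X) = app(m, g(leaf(Y2))),  leaf(app(g(g(V)), Y2)) = leaf(app(Y, leaf(empty))).
Decompose app/2: V = m,  X = g(leaf(Y2)).
Bind V := m; substituting into the one remaining equation that mentions V gives: leaf(app(g(g(m)), Y2)) = leaf(app(Y, leaf(empty))). Substituting into the earlier bindings gives S := g(g(m)), B := m.
Bind X := g(leaf(Y2)); no other remaining equation mentions X. Substituting into the earlier binding gives P := leaf(g(leaf(Y2))).
Decompose leaf/1: app(g(g(m)), Y2) = app(Y, leaf(empty)).
Decompose app/2: g(g(m)) = Y,  Y2 = leaf(empty).
Bind Y := g(g(m)); no other remaining equation mentions Y.
Bind Y2 := leaf(empty). Substituting into the earlier bindings gives T := leaf(leaf(empty)), P := leaf(g(leaf(leaf(empty)))), X := g(leaf(leaf(empty))).
MGU = { S = g(g(m)), T = leaf(leaf(empty)), P = leaf(g(leaf(leaf(empty)))), B = m, A = leaf(e), N = g(e), V = m, X = g(leaf(leaf(empty))), Y = g(g(m)), Y2 = leaf(empty) }, so S = g(g(m)).

g(g(m))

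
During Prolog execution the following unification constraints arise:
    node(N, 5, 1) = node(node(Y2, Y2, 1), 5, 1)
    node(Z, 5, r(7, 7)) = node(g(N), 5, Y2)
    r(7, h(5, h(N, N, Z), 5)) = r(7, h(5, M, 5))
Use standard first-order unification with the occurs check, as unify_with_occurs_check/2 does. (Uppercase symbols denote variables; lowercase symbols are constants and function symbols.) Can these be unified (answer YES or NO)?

Decompose node/3: N = node(Y2, Y2, 1),  5 = 5,  1 = 1.
Bind N := node(Y2, Y2, 1); substituting into the 2 remaining equations that mention N gives: node(Z, 5, r(7, 7)) = node(g(node(Y2, Y2, 1)), 5, Y2),  r(7, h(5, h(node(Y2, Y2, 1), node(Y2, Y2, 1), Z), 5)) = r(7, h(5, M, 5)).
Delete trivial equation 5 = 5.
Delete trivial equation 1 = 1.
Decompose node/3: Z = g(node(Y2, Y2, 1)),  5 = 5,  r(7, 7) = Y2.
Bind Z := g(node(Y2, Y2, 1)); substituting into the one remaining equation that mentions Z gives: r(7, h(5, h(node(Y2, Y2, 1), node(Y2, Y2, 1), g(node(Y2, Y2, 1))), 5)) = r(7, h(5, M, 5)).
Delete trivial equation 5 = 5.
Bind Y2 := r(7, 7); substituting into the remaining equation gives: r(7, h(5, h(node(r(7, 7), r(7, 7), 1), node(r(7, 7), r(7, 7), 1), g(node(r(7, 7), r(7, 7), 1))), 5)) = r(7, h(5, M, 5)). Substituting into the earlier bindings gives N := node(r(7, 7), r(7, 7), 1), Z := g(node(r(7, 7), r(7, 7), 1)).
Decompose r/2: 7 = 7,  h(5, h(node(r(7, 7), r(7, 7), 1), node(r(7, 7), r(7, 7), 1), g(node(r(7, 7), r(7, 7), 1))), 5) = h(5, M, 5).
Delete trivial equation 7 = 7.
Decompose h/3: 5 = 5,  h(node(r(7, 7), r(7, 7), 1), node(r(7, 7), r(7, 7), 1), g(node(r(7, 7), r(7, 7), 1))) = M,  5 = 5.
Delete trivial equation 5 = 5.
Bind M := h(node(r(7, 7), r(7, 7), 1), node(r(7, 7), r(7, 7), 1), g(node(r(7, 7), r(7, 7), 1))); no other remaining equation mentions M.
Delete trivial equation 5 = 5.
No equations remain and no clash or occurs-check failure arose, so a unifier exists.

YES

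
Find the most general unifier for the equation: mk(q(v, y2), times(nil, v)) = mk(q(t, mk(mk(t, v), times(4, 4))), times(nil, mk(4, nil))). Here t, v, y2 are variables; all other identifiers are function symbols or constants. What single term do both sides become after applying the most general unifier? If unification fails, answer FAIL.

mk(q(mk(4, nil), mk(mk(mk(4, nil), mk(4, nil)), times(4, 4))), times(nil, mk(4, nil)))

Decompose mk/2: q(v, y2) = q(t, mk(mk(t, v), times(4, 4))),  times(nil, v) = times(nil, mk(4, nil)).
Decompose q/2: v = t,  y2 = mk(mk(t, v), times(4, 4)).
Bind v := t; substituting into the remaining equations gives: y2 = mk(mk(t, t), times(4, 4)),  times(nil, t) = times(nil, mk(4, nil)).
Bind y2 := mk(mk(t, t), times(4, 4)); no other remaining equation mentions y2.
Decompose times/2: nil = nil,  t = mk(4, nil).
Delete trivial equation nil = nil.
Bind t := mk(4, nil). Substituting into the earlier bindings gives v := mk(4, nil), y2 := mk(mk(mk(4, nil), mk(4, nil)), times(4, 4)).
Applying the MGU to either side gives mk(q(mk(4, nil), mk(mk(mk(4, nil), mk(4, nil)), times(4, 4))), times(nil, mk(4, nil))).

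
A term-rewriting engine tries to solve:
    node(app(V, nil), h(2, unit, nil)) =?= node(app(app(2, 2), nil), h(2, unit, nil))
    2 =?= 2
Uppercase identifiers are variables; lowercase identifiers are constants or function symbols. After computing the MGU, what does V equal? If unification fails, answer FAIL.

app(2, 2)

Decompose node/2: app(V, nil) =?= app(app(2, 2), nil),  h(2, unit, nil) =?= h(2, unit, nil).
Decompose app/2: V =?= app(2, 2),  nil =?= nil.
Bind V := app(2, 2); no other remaining equation mentions V.
Delete trivial equation nil =?= nil.
Delete trivial equation h(2, unit, nil) =?= h(2, unit, nil).
Delete trivial equation 2 =?= 2.
MGU = { V := app(2, 2) }, so V := app(2, 2).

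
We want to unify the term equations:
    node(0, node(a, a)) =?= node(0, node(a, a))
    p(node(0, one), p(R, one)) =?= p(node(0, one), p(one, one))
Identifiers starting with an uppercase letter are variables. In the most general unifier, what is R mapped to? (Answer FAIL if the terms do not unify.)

one

Delete trivial equation node(0, node(a, a)) =?= node(0, node(a, a)).
Decompose p/2: node(0, one) =?= node(0, one),  p(R, one) =?= p(one, one).
Delete trivial equation node(0, one) =?= node(0, one).
Decompose p/2: R =?= one,  one =?= one.
Bind R := one; no other remaining equation mentions R.
Delete trivial equation one =?= one.
MGU = { R -> one }, so R -> one.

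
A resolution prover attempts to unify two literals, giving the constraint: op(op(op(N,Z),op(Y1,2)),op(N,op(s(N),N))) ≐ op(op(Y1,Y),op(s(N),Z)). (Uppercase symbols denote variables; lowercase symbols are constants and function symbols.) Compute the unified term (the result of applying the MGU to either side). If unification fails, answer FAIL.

FAIL

Decompose op/2: op(op(N,Z),op(Y1,2)) ≐ op(Y1,Y),  op(N,op(s(N),N)) ≐ op(s(N),Z).
Decompose op/2: op(N,Z) ≐ Y1,  op(Y1,2) ≐ Y.
Bind Y1 := op(N,Z); substituting into the one remaining equation that mentions Y1 gives: op(op(N,Z),2) ≐ Y.
Bind Y := op(op(N,Z),2); no other remaining equation mentions Y.
Decompose op/2: N ≐ s(N),  op(s(N),N) ≐ Z.
Occurs check fails: N occurs in s(N); the equation N ≐ s(N) has no finite solution.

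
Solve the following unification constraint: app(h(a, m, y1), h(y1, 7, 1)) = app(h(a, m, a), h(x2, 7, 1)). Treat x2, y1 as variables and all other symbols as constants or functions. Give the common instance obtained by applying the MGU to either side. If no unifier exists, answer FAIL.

Decompose app/2: h(a, m, y1) = h(a, m, a),  h(y1, 7, 1) = h(x2, 7, 1).
Decompose h/3: a = a,  m = m,  y1 = a.
Delete trivial equation a = a.
Delete trivial equation m = m.
Bind y1 := a; substituting into the remaining equation gives: h(a, 7, 1) = h(x2, 7, 1).
Decompose h/3: a = x2,  7 = 7,  1 = 1.
Bind x2 := a; no other remaining equation mentions x2.
Delete trivial equation 7 = 7.
Delete trivial equation 1 = 1.
Applying the MGU to either side gives app(h(a, m, a), h(a, 7, 1)).

app(h(a, m, a), h(a, 7, 1))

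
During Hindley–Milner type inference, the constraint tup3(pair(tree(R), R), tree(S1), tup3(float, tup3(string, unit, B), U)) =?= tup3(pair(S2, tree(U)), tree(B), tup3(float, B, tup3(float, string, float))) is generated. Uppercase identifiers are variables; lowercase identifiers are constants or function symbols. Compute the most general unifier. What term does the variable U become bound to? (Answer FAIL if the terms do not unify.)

Decompose tup3/3: pair(tree(R), R) =?= pair(S2, tree(U)),  tree(S1) =?= tree(B),  tup3(float, tup3(string, unit, B), U) =?= tup3(float, B, tup3(float, string, float)).
Decompose pair/2: tree(R) =?= S2,  R =?= tree(U).
Bind S2 := tree(R); no other remaining equation mentions S2.
Bind R := tree(U); no other remaining equation mentions R. Substituting into the earlier binding gives S2 := tree(tree(U)).
Decompose tree/1: S1 =?= B.
Bind S1 := B; no other remaining equation mentions S1.
Decompose tup3/3: float =?= float,  tup3(string, unit, B) =?= B,  U =?= tup3(float, string, float).
Delete trivial equation float =?= float.
Occurs check fails: B occurs in tup3(string, unit, B); the equation B =?= tup3(string, unit, B) has no finite solution.

FAIL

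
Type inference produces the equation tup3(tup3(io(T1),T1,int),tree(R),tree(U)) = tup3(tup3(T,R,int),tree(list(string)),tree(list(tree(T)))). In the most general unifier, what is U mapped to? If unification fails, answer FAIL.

Decompose tup3/3: tup3(io(T1),T1,int) = tup3(T,R,int),  tree(R) = tree(list(string)),  tree(U) = tree(list(tree(T))).
Decompose tup3/3: io(T1) = T,  T1 = R,  int = int.
Bind T := io(T1); substituting into the one remaining equation that mentions T gives: tree(U) = tree(list(tree(io(T1)))).
Bind T1 := R; substituting into the one remaining equation that mentions T1 gives: tree(U) = tree(list(tree(io(R)))). Substituting into the earlier binding gives T := io(R).
Delete trivial equation int = int.
Decompose tree/1: R = list(string).
Bind R := list(string); substituting into the remaining equation gives: tree(U) = tree(list(tree(io(list(string))))). Substituting into the earlier bindings gives T := io(list(string)), T1 := list(string).
Decompose tree/1: U = list(tree(io(list(string)))).
Bind U := list(tree(io(list(string)))).
MGU = { T ↦ io(list(string)), T1 ↦ list(string), R ↦ list(string), U ↦ list(tree(io(list(string)))) }, so U ↦ list(tree(io(list(string)))).

list(tree(io(list(string))))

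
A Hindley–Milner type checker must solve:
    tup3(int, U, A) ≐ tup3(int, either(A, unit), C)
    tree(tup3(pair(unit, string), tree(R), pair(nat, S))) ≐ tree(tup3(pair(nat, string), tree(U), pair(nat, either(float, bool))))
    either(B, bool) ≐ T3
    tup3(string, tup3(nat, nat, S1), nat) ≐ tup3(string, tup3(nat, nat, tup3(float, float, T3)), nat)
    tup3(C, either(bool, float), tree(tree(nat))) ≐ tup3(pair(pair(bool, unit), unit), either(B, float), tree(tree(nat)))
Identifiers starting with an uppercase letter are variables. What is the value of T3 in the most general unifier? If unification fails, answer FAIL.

FAIL

Decompose tup3/3: int ≐ int,  U ≐ either(A, unit),  A ≐ C.
Delete trivial equation int ≐ int.
Bind U := either(A, unit); substituting into the one remaining equation that mentions U gives: tree(tup3(pair(unit, string), tree(R), pair(nat, S))) ≐ tree(tup3(pair(nat, string), tree(either(A, unit)), pair(nat, either(float, bool)))).
Bind A := C; substituting into the one remaining equation that mentions A gives: tree(tup3(pair(unit, string), tree(R), pair(nat, S))) ≐ tree(tup3(pair(nat, string), tree(either(C, unit)), pair(nat, either(float, bool)))). Substituting into the earlier binding gives U := either(C, unit).
Decompose tree/1: tup3(pair(unit, string), tree(R), pair(nat, S)) ≐ tup3(pair(nat, string), tree(either(C, unit)), pair(nat, either(float, bool))).
Decompose tup3/3: pair(unit, string) ≐ pair(nat, string),  tree(R) ≐ tree(either(C, unit)),  pair(nat, S) ≐ pair(nat, either(float, bool)).
Decompose pair/2: unit ≐ nat,  string ≐ string.
Clash: constants unit and nat differ; no unifier exists.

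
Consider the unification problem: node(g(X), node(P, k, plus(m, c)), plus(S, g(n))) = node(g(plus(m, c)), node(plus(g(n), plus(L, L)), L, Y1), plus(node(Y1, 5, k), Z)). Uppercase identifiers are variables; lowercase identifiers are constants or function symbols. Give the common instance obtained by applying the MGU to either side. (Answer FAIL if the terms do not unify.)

Decompose node/3: g(X) = g(plus(m, c)),  node(P, k, plus(m, c)) = node(plus(g(n), plus(L, L)), L, Y1),  plus(S, g(n)) = plus(node(Y1, 5, k), Z).
Decompose g/1: X = plus(m, c).
Bind X := plus(m, c); no other remaining equation mentions X.
Decompose node/3: P = plus(g(n), plus(L, L)),  k = L,  plus(m, c) = Y1.
Bind P := plus(g(n), plus(L, L)); no other remaining equation mentions P.
Bind L := k; no other remaining equation mentions L. Substituting into the earlier binding gives P := plus(g(n), plus(k, k)).
Bind Y1 := plus(m, c); substituting into the remaining equation gives: plus(S, g(n)) = plus(node(plus(m, c), 5, k), Z).
Decompose plus/2: S = node(plus(m, c), 5, k),  g(n) = Z.
Bind S := node(plus(m, c), 5, k); no other remaining equation mentions S.
Bind Z := g(n).
Applying the MGU to either side gives node(g(plus(m, c)), node(plus(g(n), plus(k, k)), k, plus(m, c)), plus(node(plus(m, c), 5, k), g(n))).

node(g(plus(m, c)), node(plus(g(n), plus(k, k)), k, plus(m, c)), plus(node(plus(m, c), 5, k), g(n)))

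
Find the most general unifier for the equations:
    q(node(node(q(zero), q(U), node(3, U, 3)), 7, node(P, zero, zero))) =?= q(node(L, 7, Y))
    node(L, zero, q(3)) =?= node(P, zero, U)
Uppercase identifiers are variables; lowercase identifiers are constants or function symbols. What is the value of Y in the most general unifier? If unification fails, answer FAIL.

Decompose q/1: node(node(q(zero), q(U), node(3, U, 3)), 7, node(P, zero, zero)) =?= node(L, 7, Y).
Decompose node/3: node(q(zero), q(U), node(3, U, 3)) =?= L,  7 =?= 7,  node(P, zero, zero) =?= Y.
Bind L := node(q(zero), q(U), node(3, U, 3)); substituting into the one remaining equation that mentions L gives: node(node(q(zero), q(U), node(3, U, 3)), zero, q(3)) =?= node(P, zero, U).
Delete trivial equation 7 =?= 7.
Bind Y := node(P, zero, zero); no other remaining equation mentions Y.
Decompose node/3: node(q(zero), q(U), node(3, U, 3)) =?= P,  zero =?= zero,  q(3) =?= U.
Bind P := node(q(zero), q(U), node(3, U, 3)); no other remaining equation mentions P. Substituting into the earlier binding gives Y := node(node(q(zero), q(U), node(3, U, 3)), zero, zero).
Delete trivial equation zero =?= zero.
Bind U := q(3). Substituting into the earlier bindings gives L := node(q(zero), q(q(3)), node(3, q(3), 3)), Y := node(node(q(zero), q(q(3)), node(3, q(3), 3)), zero, zero), P := node(q(zero), q(q(3)), node(3, q(3), 3)).
MGU = { L ↦ node(q(zero), q(q(3)), node(3, q(3), 3)), Y ↦ node(node(q(zero), q(q(3)), node(3, q(3), 3)), zero, zero), P ↦ node(q(zero), q(q(3)), node(3, q(3), 3)), U ↦ q(3) }, so Y ↦ node(node(q(zero), q(q(3)), node(3, q(3), 3)), zero, zero).

node(node(q(zero), q(q(3)), node(3, q(3), 3)), zero, zero)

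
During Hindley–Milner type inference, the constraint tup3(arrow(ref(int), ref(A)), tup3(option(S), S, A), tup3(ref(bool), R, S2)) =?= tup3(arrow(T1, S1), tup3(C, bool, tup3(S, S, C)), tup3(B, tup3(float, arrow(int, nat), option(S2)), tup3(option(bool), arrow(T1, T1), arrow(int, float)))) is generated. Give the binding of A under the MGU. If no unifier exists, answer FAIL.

Decompose tup3/3: arrow(ref(int), ref(A)) =?= arrow(T1, S1),  tup3(option(S), S, A) =?= tup3(C, bool, tup3(S, S, C)),  tup3(ref(bool), R, S2) =?= tup3(B, tup3(float, arrow(int, nat), option(S2)), tup3(option(bool), arrow(T1, T1), arrow(int, float))).
Decompose arrow/2: ref(int) =?= T1,  ref(A) =?= S1.
Bind T1 := ref(int); substituting into the one remaining equation that mentions T1 gives: tup3(ref(bool), R, S2) =?= tup3(B, tup3(float, arrow(int, nat), option(S2)), tup3(option(bool), arrow(ref(int), ref(int)), arrow(int, float))).
Bind S1 := ref(A); no other remaining equation mentions S1.
Decompose tup3/3: option(S) =?= C,  S =?= bool,  A =?= tup3(S, S, C).
Bind C := option(S); substituting into the one remaining equation that mentions C gives: A =?= tup3(S, S, option(S)).
Bind S := bool; substituting into the one remaining equation that mentions S gives: A =?= tup3(bool, bool, option(bool)). Substituting into the earlier binding gives C := option(bool).
Bind A := tup3(bool, bool, option(bool)); no other remaining equation mentions A. Substituting into the earlier binding gives S1 := ref(tup3(bool, bool, option(bool))).
Decompose tup3/3: ref(bool) =?= B,  R =?= tup3(float, arrow(int, nat), option(S2)),  S2 =?= tup3(option(bool), arrow(ref(int), ref(int)), arrow(int, float)).
Bind B := ref(bool); no other remaining equation mentions B.
Bind R := tup3(float, arrow(int, nat), option(S2)); no other remaining equation mentions R.
Bind S2 := tup3(option(bool), arrow(ref(int), ref(int)), arrow(int, float)). Substituting into the earlier binding gives R := tup3(float, arrow(int, nat), option(tup3(option(bool), arrow(ref(int), ref(int)), arrow(int, float)))).
MGU = { T1 := ref(int), S1 := ref(tup3(bool, bool, option(bool))), C := option(bool), S := bool, A := tup3(bool, bool, option(bool)), B := ref(bool), R := tup3(float, arrow(int, nat), option(tup3(option(bool), arrow(ref(int), ref(int)), arrow(int, float)))), S2 := tup3(option(bool), arrow(ref(int), ref(int)), arrow(int, float)) }, so A := tup3(bool, bool, option(bool)).

tup3(bool, bool, option(bool))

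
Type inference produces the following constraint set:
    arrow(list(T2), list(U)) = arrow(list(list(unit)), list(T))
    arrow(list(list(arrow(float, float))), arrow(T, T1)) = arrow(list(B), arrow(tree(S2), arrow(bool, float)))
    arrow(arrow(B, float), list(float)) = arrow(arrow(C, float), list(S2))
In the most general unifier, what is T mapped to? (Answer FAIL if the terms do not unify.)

tree(float)

Decompose arrow/2: list(T2) = list(list(unit)),  list(U) = list(T).
Decompose list/1: T2 = list(unit).
Bind T2 := list(unit); no other remaining equation mentions T2.
Decompose list/1: U = T.
Bind U := T; no other remaining equation mentions U.
Decompose arrow/2: list(list(arrow(float, float))) = list(B),  arrow(T, T1) = arrow(tree(S2), arrow(bool, float)).
Decompose list/1: list(arrow(float, float)) = B.
Bind B := list(arrow(float, float)); substituting into the one remaining equation that mentions B gives: arrow(arrow(list(arrow(float, float)), float), list(float)) = arrow(arrow(C, float), list(S2)).
Decompose arrow/2: T = tree(S2),  T1 = arrow(bool, float).
Bind T := tree(S2); no other remaining equation mentions T. Substituting into the earlier binding gives U := tree(S2).
Bind T1 := arrow(bool, float); no other remaining equation mentions T1.
Decompose arrow/2: arrow(list(arrow(float, float)), float) = arrow(C, float),  list(float) = list(S2).
Decompose arrow/2: list(arrow(float, float)) = C,  float = float.
Bind C := list(arrow(float, float)); no other remaining equation mentions C.
Delete trivial equation float = float.
Decompose list/1: float = S2.
Bind S2 := float. Substituting into the earlier bindings gives U := tree(float), T := tree(float).
MGU = { T2 -> list(unit), U -> tree(float), B -> list(arrow(float, float)), T -> tree(float), T1 -> arrow(bool, float), C -> list(arrow(float, float)), S2 -> float }, so T -> tree(float).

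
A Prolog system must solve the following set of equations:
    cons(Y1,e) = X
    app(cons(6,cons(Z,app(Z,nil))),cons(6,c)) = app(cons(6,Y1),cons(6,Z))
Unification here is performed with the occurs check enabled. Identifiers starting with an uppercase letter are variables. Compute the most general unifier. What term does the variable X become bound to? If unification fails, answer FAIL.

cons(cons(c,app(c,nil)),e)

Bind X := cons(Y1,e); no other remaining equation mentions X.
Decompose app/2: cons(6,cons(Z,app(Z,nil))) = cons(6,Y1),  cons(6,c) = cons(6,Z).
Decompose cons/2: 6 = 6,  cons(Z,app(Z,nil)) = Y1.
Delete trivial equation 6 = 6.
Bind Y1 := cons(Z,app(Z,nil)); no other remaining equation mentions Y1. Substituting into the earlier binding gives X := cons(cons(Z,app(Z,nil)),e).
Decompose cons/2: 6 = 6,  c = Z.
Delete trivial equation 6 = 6.
Bind Z := c. Substituting into the earlier bindings gives X := cons(cons(c,app(c,nil)),e), Y1 := cons(c,app(c,nil)).
MGU = { X -> cons(cons(c,app(c,nil)),e), Y1 -> cons(c,app(c,nil)), Z -> c }, so X -> cons(cons(c,app(c,nil)),e).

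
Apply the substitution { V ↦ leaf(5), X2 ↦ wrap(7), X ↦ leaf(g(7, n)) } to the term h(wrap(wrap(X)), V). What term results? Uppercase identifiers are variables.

h(wrap(wrap(leaf(g(7, n)))), leaf(5))

Replace each occurrence of V with leaf(5).
Replace each occurrence of X with leaf(g(7, n)).
Result: h(wrap(wrap(leaf(g(7, n)))), leaf(5)).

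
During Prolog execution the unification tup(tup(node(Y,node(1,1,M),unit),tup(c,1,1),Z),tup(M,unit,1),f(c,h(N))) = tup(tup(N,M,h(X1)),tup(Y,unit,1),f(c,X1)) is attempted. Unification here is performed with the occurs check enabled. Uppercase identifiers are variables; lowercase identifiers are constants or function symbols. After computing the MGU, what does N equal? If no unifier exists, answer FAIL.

Decompose tup/3: tup(node(Y,node(1,1,M),unit),tup(c,1,1),Z) = tup(N,M,h(X1)),  tup(M,unit,1) = tup(Y,unit,1),  f(c,h(N)) = f(c,X1).
Decompose tup/3: node(Y,node(1,1,M),unit) = N,  tup(c,1,1) = M,  Z = h(X1).
Bind N := node(Y,node(1,1,M),unit); substituting into the one remaining equation that mentions N gives: f(c,h(node(Y,node(1,1,M),unit))) = f(c,X1).
Bind M := tup(c,1,1); substituting into the 2 remaining equations that mention M gives: tup(tup(c,1,1),unit,1) = tup(Y,unit,1),  f(c,h(node(Y,node(1,1,tup(c,1,1)),unit))) = f(c,X1). Substituting into the earlier binding gives N := node(Y,node(1,1,tup(c,1,1)),unit).
Bind Z := h(X1); no other remaining equation mentions Z.
Decompose tup/3: tup(c,1,1) = Y,  unit = unit,  1 = 1.
Bind Y := tup(c,1,1); substituting into the one remaining equation that mentions Y gives: f(c,h(node(tup(c,1,1),node(1,1,tup(c,1,1)),unit))) = f(c,X1). Substituting into the earlier binding gives N := node(tup(c,1,1),node(1,1,tup(c,1,1)),unit).
Delete trivial equation unit = unit.
Delete trivial equation 1 = 1.
Decompose f/2: c = c,  h(node(tup(c,1,1),node(1,1,tup(c,1,1)),unit)) = X1.
Delete trivial equation c = c.
Bind X1 := h(node(tup(c,1,1),node(1,1,tup(c,1,1)),unit)). Substituting into the earlier binding gives Z := h(h(node(tup(c,1,1),node(1,1,tup(c,1,1)),unit))).
MGU = { N = node(tup(c,1,1),node(1,1,tup(c,1,1)),unit), M = tup(c,1,1), Z = h(h(node(tup(c,1,1),node(1,1,tup(c,1,1)),unit))), Y = tup(c,1,1), X1 = h(node(tup(c,1,1),node(1,1,tup(c,1,1)),unit)) }, so N = node(tup(c,1,1),node(1,1,tup(c,1,1)),unit).

node(tup(c,1,1),node(1,1,tup(c,1,1)),unit)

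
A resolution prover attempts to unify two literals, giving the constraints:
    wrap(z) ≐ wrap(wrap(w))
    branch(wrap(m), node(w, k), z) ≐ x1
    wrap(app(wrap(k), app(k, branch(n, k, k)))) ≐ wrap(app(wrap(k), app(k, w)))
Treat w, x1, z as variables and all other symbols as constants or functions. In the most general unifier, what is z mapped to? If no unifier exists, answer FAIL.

wrap(branch(n, k, k))

Decompose wrap/1: z ≐ wrap(w).
Bind z := wrap(w); substituting into the one remaining equation that mentions z gives: branch(wrap(m), node(w, k), wrap(w)) ≐ x1.
Bind x1 := branch(wrap(m), node(w, k), wrap(w)); no other remaining equation mentions x1.
Decompose wrap/1: app(wrap(k), app(k, branch(n, k, k))) ≐ app(wrap(k), app(k, w)).
Decompose app/2: wrap(k) ≐ wrap(k),  app(k, branch(n, k, k)) ≐ app(k, w).
Delete trivial equation wrap(k) ≐ wrap(k).
Decompose app/2: k ≐ k,  branch(n, k, k) ≐ w.
Delete trivial equation k ≐ k.
Bind w := branch(n, k, k). Substituting into the earlier bindings gives z := wrap(branch(n, k, k)), x1 := branch(wrap(m), node(branch(n, k, k), k), wrap(branch(n, k, k))).
MGU = { z := wrap(branch(n, k, k)), x1 := branch(wrap(m), node(branch(n, k, k), k), wrap(branch(n, k, k))), w := branch(n, k, k) }, so z := wrap(branch(n, k, k)).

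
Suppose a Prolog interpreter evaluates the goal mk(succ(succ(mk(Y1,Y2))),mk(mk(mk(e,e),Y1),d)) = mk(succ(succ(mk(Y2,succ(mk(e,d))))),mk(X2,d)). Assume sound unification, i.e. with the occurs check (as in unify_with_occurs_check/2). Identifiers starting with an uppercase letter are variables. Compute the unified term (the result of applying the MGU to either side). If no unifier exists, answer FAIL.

Decompose mk/2: succ(succ(mk(Y1,Y2))) = succ(succ(mk(Y2,succ(mk(e,d))))),  mk(mk(mk(e,e),Y1),d) = mk(X2,d).
Decompose succ/1: succ(mk(Y1,Y2)) = succ(mk(Y2,succ(mk(e,d)))).
Decompose succ/1: mk(Y1,Y2) = mk(Y2,succ(mk(e,d))).
Decompose mk/2: Y1 = Y2,  Y2 = succ(mk(e,d)).
Bind Y1 := Y2; substituting into the one remaining equation that mentions Y1 gives: mk(mk(mk(e,e),Y2),d) = mk(X2,d).
Bind Y2 := succ(mk(e,d)); substituting into the remaining equation gives: mk(mk(mk(e,e),succ(mk(e,d))),d) = mk(X2,d). Substituting into the earlier binding gives Y1 := succ(mk(e,d)).
Decompose mk/2: mk(mk(e,e),succ(mk(e,d))) = X2,  d = d.
Bind X2 := mk(mk(e,e),succ(mk(e,d))); no other remaining equation mentions X2.
Delete trivial equation d = d.
Applying the MGU to either side gives mk(succ(succ(mk(succ(mk(e,d)),succ(mk(e,d))))),mk(mk(mk(e,e),succ(mk(e,d))),d)).

mk(succ(succ(mk(succ(mk(e,d)),succ(mk(e,d))))),mk(mk(mk(e,e),succ(mk(e,d))),d))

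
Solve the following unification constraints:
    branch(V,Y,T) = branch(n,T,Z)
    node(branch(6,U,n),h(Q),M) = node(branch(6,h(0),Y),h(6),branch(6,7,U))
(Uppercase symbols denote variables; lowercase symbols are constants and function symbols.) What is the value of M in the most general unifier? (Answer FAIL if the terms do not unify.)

branch(6,7,h(0))

Decompose branch/3: V = n,  Y = T,  T = Z.
Bind V := n; no other remaining equation mentions V.
Bind Y := T; substituting into the one remaining equation that mentions Y gives: node(branch(6,U,n),h(Q),M) = node(branch(6,h(0),T),h(6),branch(6,7,U)).
Bind T := Z; substituting into the remaining equation gives: node(branch(6,U,n),h(Q),M) = node(branch(6,h(0),Z),h(6),branch(6,7,U)). Substituting into the earlier binding gives Y := Z.
Decompose node/3: branch(6,U,n) = branch(6,h(0),Z),  h(Q) = h(6),  M = branch(6,7,U).
Decompose branch/3: 6 = 6,  U = h(0),  n = Z.
Delete trivial equation 6 = 6.
Bind U := h(0); substituting into the one remaining equation that mentions U gives: M = branch(6,7,h(0)).
Bind Z := n; no other remaining equation mentions Z. Substituting into the earlier bindings gives Y := n, T := n.
Decompose h/1: Q = 6.
Bind Q := 6; no other remaining equation mentions Q.
Bind M := branch(6,7,h(0)).
MGU = { V := n, Y := n, T := n, U := h(0), Z := n, Q := 6, M := branch(6,7,h(0)) }, so M := branch(6,7,h(0)).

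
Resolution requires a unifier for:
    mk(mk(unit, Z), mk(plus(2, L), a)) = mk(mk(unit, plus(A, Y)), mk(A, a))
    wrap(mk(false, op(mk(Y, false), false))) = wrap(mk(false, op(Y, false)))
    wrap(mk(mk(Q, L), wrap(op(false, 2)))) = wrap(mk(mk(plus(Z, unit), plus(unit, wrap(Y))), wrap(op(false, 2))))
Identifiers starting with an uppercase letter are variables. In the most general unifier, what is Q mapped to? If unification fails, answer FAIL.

FAIL

Decompose mk/2: mk(unit, Z) = mk(unit, plus(A, Y)),  mk(plus(2, L), a) = mk(A, a).
Decompose mk/2: unit = unit,  Z = plus(A, Y).
Delete trivial equation unit = unit.
Bind Z := plus(A, Y); substituting into the one remaining equation that mentions Z gives: wrap(mk(mk(Q, L), wrap(op(false, 2)))) = wrap(mk(mk(plus(plus(A, Y), unit), plus(unit, wrap(Y))), wrap(op(false, 2)))).
Decompose mk/2: plus(2, L) = A,  a = a.
Bind A := plus(2, L); substituting into the one remaining equation that mentions A gives: wrap(mk(mk(Q, L), wrap(op(false, 2)))) = wrap(mk(mk(plus(plus(plus(2, L), Y), unit), plus(unit, wrap(Y))), wrap(op(false, 2)))). Substituting into the earlier binding gives Z := plus(plus(2, L), Y).
Delete trivial equation a = a.
Decompose wrap/1: mk(false, op(mk(Y, false), false)) = mk(false, op(Y, false)).
Decompose mk/2: false = false,  op(mk(Y, false), false) = op(Y, false).
Delete trivial equation false = false.
Decompose op/2: mk(Y, false) = Y,  false = false.
Occurs check fails: Y occurs in mk(Y, false); the equation Y = mk(Y, false) has no finite solution.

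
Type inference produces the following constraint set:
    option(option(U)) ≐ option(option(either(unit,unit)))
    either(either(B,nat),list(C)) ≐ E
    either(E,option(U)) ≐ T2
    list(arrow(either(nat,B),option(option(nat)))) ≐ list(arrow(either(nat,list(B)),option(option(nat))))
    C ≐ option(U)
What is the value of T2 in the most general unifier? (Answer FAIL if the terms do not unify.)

FAIL

Decompose option/1: option(U) ≐ option(either(unit,unit)).
Decompose option/1: U ≐ either(unit,unit).
Bind U := either(unit,unit); substituting into the 2 remaining equations that mention U gives: either(E,option(either(unit,unit))) ≐ T2,  C ≐ option(either(unit,unit)).
Bind E := either(either(B,nat),list(C)); substituting into the one remaining equation that mentions E gives: either(either(either(B,nat),list(C)),option(either(unit,unit))) ≐ T2.
Bind T2 := either(either(either(B,nat),list(C)),option(either(unit,unit))); no other remaining equation mentions T2.
Decompose list/1: arrow(either(nat,B),option(option(nat))) ≐ arrow(either(nat,list(B)),option(option(nat))).
Decompose arrow/2: either(nat,B) ≐ either(nat,list(B)),  option(option(nat)) ≐ option(option(nat)).
Decompose either/2: nat ≐ nat,  B ≐ list(B).
Delete trivial equation nat ≐ nat.
Occurs check fails: B occurs in list(B); the equation B ≐ list(B) has no finite solution.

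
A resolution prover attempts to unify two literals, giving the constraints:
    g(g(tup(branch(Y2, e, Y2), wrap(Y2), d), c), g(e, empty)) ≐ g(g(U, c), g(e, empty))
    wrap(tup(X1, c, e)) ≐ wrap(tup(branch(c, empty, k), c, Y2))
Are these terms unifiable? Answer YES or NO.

Decompose g/2: g(tup(branch(Y2, e, Y2), wrap(Y2), d), c) ≐ g(U, c),  g(e, empty) ≐ g(e, empty).
Decompose g/2: tup(branch(Y2, e, Y2), wrap(Y2), d) ≐ U,  c ≐ c.
Bind U := tup(branch(Y2, e, Y2), wrap(Y2), d); no other remaining equation mentions U.
Delete trivial equation c ≐ c.
Delete trivial equation g(e, empty) ≐ g(e, empty).
Decompose wrap/1: tup(X1, c, e) ≐ tup(branch(c, empty, k), c, Y2).
Decompose tup/3: X1 ≐ branch(c, empty, k),  c ≐ c,  e ≐ Y2.
Bind X1 := branch(c, empty, k); no other remaining equation mentions X1.
Delete trivial equation c ≐ c.
Bind Y2 := e. Substituting into the earlier binding gives U := tup(branch(e, e, e), wrap(e), d).
No equations remain and no clash or occurs-check failure arose, so a unifier exists.

YES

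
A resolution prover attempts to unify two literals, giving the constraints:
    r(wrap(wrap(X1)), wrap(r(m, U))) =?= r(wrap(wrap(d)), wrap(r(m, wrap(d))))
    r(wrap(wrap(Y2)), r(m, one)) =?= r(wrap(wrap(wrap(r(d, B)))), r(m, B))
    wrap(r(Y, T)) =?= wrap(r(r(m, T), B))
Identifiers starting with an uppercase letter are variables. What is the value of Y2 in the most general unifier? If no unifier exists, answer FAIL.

Decompose r/2: wrap(wrap(X1)) =?= wrap(wrap(d)),  wrap(r(m, U)) =?= wrap(r(m, wrap(d))).
Decompose wrap/1: wrap(X1) =?= wrap(d).
Decompose wrap/1: X1 =?= d.
Bind X1 := d; no other remaining equation mentions X1.
Decompose wrap/1: r(m, U) =?= r(m, wrap(d)).
Decompose r/2: m =?= m,  U =?= wrap(d).
Delete trivial equation m =?= m.
Bind U := wrap(d); no other remaining equation mentions U.
Decompose r/2: wrap(wrap(Y2)) =?= wrap(wrap(wrap(r(d, B)))),  r(m, one) =?= r(m, B).
Decompose wrap/1: wrap(Y2) =?= wrap(wrap(r(d, B))).
Decompose wrap/1: Y2 =?= wrap(r(d, B)).
Bind Y2 := wrap(r(d, B)); no other remaining equation mentions Y2.
Decompose r/2: m =?= m,  one =?= B.
Delete trivial equation m =?= m.
Bind B := one; substituting into the remaining equation gives: wrap(r(Y, T)) =?= wrap(r(r(m, T), one)). Substituting into the earlier binding gives Y2 := wrap(r(d, one)).
Decompose wrap/1: r(Y, T) =?= r(r(m, T), one).
Decompose r/2: Y =?= r(m, T),  T =?= one.
Bind Y := r(m, T); no other remaining equation mentions Y.
Bind T := one. Substituting into the earlier binding gives Y := r(m, one).
MGU = { X1 ↦ d, U ↦ wrap(d), Y2 ↦ wrap(r(d, one)), B ↦ one, Y ↦ r(m, one), T ↦ one }, so Y2 ↦ wrap(r(d, one)).

wrap(r(d, one))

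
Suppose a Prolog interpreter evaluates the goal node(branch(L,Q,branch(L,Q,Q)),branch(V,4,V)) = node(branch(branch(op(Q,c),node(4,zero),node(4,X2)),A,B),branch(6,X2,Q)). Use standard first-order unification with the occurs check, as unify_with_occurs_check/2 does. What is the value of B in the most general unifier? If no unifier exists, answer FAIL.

Decompose node/2: branch(L,Q,branch(L,Q,Q)) = branch(branch(op(Q,c),node(4,zero),node(4,X2)),A,B),  branch(V,4,V) = branch(6,X2,Q).
Decompose branch/3: L = branch(op(Q,c),node(4,zero),node(4,X2)),  Q = A,  branch(L,Q,Q) = B.
Bind L := branch(op(Q,c),node(4,zero),node(4,X2)); substituting into the one remaining equation that mentions L gives: branch(branch(op(Q,c),node(4,zero),node(4,X2)),Q,Q) = B.
Bind Q := A; substituting into the remaining equations gives: branch(branch(op(A,c),node(4,zero),node(4,X2)),A,A) = B,  branch(V,4,V) = branch(6,X2,A). Substituting into the earlier binding gives L := branch(op(A,c),node(4,zero),node(4,X2)).
Bind B := branch(branch(op(A,c),node(4,zero),node(4,X2)),A,A); no other remaining equation mentions B.
Decompose branch/3: V = 6,  4 = X2,  V = A.
Bind V := 6; substituting into the one remaining equation that mentions V gives: 6 = A.
Bind X2 := 4; no other remaining equation mentions X2. Substituting into the earlier bindings gives L := branch(op(A,c),node(4,zero),node(4,4)), B := branch(branch(op(A,c),node(4,zero),node(4,4)),A,A).
Bind A := 6. Substituting into the earlier bindings gives L := branch(op(6,c),node(4,zero),node(4,4)), Q := 6, B := branch(branch(op(6,c),node(4,zero),node(4,4)),6,6).
MGU = { L -> branch(op(6,c),node(4,zero),node(4,4)), Q -> 6, B -> branch(branch(op(6,c),node(4,zero),node(4,4)),6,6), V -> 6, X2 -> 4, A -> 6 }, so B -> branch(branch(op(6,c),node(4,zero),node(4,4)),6,6).

branch(branch(op(6,c),node(4,zero),node(4,4)),6,6)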